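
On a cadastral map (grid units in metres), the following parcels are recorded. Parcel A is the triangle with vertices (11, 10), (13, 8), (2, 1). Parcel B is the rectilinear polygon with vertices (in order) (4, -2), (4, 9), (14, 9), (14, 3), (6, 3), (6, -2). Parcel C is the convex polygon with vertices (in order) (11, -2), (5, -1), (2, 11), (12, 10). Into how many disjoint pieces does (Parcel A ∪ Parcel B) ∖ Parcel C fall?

2

(Parcel A ∪ Parcel B) ∖ Parcel C splits into 2 disjoint pieces (area 14.0032, area 4.6439).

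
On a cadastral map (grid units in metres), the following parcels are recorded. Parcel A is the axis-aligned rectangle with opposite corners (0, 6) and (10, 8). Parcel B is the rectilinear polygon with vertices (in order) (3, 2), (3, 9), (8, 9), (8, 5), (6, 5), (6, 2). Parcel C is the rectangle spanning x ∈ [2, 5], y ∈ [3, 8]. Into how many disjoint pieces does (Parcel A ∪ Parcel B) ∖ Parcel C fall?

(Parcel A ∪ Parcel B) ∖ Parcel C splits into 2 disjoint pieces (area 23, area 4).

2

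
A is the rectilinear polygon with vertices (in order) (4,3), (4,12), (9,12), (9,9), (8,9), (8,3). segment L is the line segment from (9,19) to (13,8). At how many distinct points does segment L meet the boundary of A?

The segment lies entirely outside A and never meets its boundary.

0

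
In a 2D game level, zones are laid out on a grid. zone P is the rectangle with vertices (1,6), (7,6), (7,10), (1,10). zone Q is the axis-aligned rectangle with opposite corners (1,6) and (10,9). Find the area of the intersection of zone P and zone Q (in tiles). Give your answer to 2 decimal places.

|zone P∩zone Q|: x∈[1,7], y∈[6,9] → 6·3 = 18.

18.00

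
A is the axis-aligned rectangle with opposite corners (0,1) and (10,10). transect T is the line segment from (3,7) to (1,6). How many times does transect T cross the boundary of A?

0

The segment lies entirely inside A and never meets its boundary.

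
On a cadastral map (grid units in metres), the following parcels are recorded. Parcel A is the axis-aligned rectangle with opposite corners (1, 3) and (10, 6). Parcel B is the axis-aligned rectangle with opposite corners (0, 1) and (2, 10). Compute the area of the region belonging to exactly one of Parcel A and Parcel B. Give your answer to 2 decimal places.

39.00

|Parcel A∩Parcel B|: x∈[1,2], y∈[3,6] → 1·3 = 3.
|Parcel A △ Parcel B| = |Parcel A| + |Parcel B| − 2·|Parcel A∩Parcel B| = 27 + 18 − 6 = 39.00.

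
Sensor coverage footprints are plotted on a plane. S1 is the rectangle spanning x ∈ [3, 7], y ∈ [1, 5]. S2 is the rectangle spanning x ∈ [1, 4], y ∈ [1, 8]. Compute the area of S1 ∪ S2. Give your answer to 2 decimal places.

33.00

By inclusion–exclusion:
Individual areas: |S1| = 16, |S2| = 21.
|S1∩S2|: x∈[3,4], y∈[1,5] → 1·4 = 4.
|S1 ∪ S2| = 37 − 4 = 33.00.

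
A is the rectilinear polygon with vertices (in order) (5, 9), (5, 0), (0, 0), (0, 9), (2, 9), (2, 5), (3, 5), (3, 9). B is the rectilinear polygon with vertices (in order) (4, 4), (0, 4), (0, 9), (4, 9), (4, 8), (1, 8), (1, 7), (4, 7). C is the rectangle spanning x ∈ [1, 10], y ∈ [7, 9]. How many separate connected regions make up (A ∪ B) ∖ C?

1

(A ∪ B) ∖ C is a single connected region.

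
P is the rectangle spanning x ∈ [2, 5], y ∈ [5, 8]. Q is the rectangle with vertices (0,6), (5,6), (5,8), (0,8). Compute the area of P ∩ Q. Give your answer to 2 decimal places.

|P∩Q|: x∈[2,5], y∈[6,8] → 3·2 = 6.

6.00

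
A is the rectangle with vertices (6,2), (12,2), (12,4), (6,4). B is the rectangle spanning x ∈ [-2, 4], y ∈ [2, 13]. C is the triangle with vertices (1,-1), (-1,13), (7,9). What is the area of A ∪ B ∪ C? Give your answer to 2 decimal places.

91.09

By inclusion–exclusion:
Individual areas: |A| = 12, |B| = 66, |C| = 52.
|A∩B| = 0 (no overlap).
|A∩C| = 0.
|B∩C| = 38.9071.
|A∩B∩C| = 0.
|A ∪ B ∪ C| = 130 − 38.9071 + 0 = 91.09.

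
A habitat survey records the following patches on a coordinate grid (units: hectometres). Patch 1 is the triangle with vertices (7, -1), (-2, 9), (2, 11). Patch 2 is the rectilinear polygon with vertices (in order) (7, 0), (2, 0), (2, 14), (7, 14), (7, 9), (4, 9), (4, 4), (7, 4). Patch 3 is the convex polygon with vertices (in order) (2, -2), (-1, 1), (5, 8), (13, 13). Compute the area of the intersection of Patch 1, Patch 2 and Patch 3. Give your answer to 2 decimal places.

The intersection is the polygon with vertices (4,6.2), (4,4), (4.917,4), (5.454,2.71), (4.649,1.612), (2.024,4.529), (3.822,6.626).
By the shoelace formula its area is 6.84.

6.84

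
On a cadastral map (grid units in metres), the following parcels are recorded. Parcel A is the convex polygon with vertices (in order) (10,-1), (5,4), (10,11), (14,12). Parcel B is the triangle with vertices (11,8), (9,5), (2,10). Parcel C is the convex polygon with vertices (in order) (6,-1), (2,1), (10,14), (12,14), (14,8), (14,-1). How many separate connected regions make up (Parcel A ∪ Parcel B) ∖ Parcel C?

2

(Parcel A ∪ Parcel B) ∖ Parcel C splits into 2 disjoint pieces (area 4.6118, area 1.1815).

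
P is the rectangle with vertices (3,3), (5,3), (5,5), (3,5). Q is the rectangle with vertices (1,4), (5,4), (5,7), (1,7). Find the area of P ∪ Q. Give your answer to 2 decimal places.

14.00

By inclusion–exclusion:
Individual areas: |P| = 4, |Q| = 12.
|P∩Q|: x∈[3,5], y∈[4,5] → 2·1 = 2.
|P ∪ Q| = 16 − 2 = 14.00.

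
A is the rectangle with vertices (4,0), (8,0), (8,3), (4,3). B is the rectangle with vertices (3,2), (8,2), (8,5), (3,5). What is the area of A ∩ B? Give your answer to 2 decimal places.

|A∩B|: x∈[4,8], y∈[2,3] → 4·1 = 4.

4.00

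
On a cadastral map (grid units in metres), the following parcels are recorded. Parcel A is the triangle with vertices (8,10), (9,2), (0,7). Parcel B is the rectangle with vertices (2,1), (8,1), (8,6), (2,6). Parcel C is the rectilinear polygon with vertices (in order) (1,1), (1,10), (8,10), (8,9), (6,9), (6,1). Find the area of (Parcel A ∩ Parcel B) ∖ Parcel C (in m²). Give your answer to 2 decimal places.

|Parcel A ∩ Parcel B| = 10.6667.
|(Parcel A ∩ Parcel B) ∩ Parcel C| = 4.8889.
|(Parcel A ∩ Parcel B) ∖ Parcel C| = 10.6667 − 4.8889 = 5.78.

5.78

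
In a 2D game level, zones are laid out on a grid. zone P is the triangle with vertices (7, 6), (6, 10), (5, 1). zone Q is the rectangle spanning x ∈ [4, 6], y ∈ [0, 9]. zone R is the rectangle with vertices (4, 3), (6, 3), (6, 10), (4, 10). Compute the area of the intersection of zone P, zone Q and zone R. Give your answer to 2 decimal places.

The intersection is the polygon with vertices (5.889,9), (6,9), (6,3.5), (5.8,3), (5.222,3).
By the shoelace formula its area is 2.62.

2.62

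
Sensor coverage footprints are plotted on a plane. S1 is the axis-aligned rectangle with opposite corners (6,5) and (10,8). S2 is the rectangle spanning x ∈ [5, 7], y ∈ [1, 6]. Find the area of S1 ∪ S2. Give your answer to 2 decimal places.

By inclusion–exclusion:
Individual areas: |S1| = 12, |S2| = 10.
|S1∩S2|: x∈[6,7], y∈[5,6] → 1·1 = 1.
|S1 ∪ S2| = 22 − 1 = 21.00.

21.00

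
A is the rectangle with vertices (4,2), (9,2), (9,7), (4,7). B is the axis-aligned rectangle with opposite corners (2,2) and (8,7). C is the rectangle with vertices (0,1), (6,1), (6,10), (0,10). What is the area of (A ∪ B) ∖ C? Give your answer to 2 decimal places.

|A ∪ B| = 35.
|(A ∪ B) ∩ C| = 20.
|(A ∪ B) ∖ C| = 35 − 20 = 15.00.

15.00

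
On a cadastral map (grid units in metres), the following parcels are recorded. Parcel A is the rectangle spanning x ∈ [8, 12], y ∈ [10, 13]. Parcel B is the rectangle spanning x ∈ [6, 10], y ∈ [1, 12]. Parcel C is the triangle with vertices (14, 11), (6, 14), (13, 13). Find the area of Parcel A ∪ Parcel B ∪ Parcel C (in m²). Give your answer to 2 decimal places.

56.42

By inclusion–exclusion:
Individual areas: |Parcel A| = 12, |Parcel B| = 44, |Parcel C| = 6.5.
|Parcel A∩Parcel B|: x∈[8,10], y∈[10,12] → 2·2 = 4.
|Parcel A∩Parcel C| = 2.0833.
|Parcel B∩Parcel C| = 0.
|Parcel A∩Parcel B∩Parcel C| = 0.
|Parcel A ∪ Parcel B ∪ Parcel C| = 62.5 − 6.0833 + 0 = 56.42.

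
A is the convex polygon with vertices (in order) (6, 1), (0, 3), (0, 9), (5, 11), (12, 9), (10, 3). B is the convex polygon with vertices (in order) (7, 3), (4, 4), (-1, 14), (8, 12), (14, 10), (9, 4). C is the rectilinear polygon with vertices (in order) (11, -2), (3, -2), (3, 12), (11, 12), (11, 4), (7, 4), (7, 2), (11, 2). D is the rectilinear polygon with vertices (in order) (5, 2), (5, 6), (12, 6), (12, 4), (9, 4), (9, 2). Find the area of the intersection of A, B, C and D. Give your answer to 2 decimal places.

The intersection is the polygon with vertices (9,4), (7,4), (7,3), (5,3.667), (5,6), (10.667,6).
By the shoelace formula its area is 11.00.

11.00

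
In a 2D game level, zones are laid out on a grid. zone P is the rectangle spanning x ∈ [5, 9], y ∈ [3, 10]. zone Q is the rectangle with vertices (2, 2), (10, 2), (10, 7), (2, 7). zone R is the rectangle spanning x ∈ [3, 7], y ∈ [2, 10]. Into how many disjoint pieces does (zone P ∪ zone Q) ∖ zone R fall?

(zone P ∪ zone Q) ∖ zone R splits into 2 disjoint pieces (area 21, area 5).

2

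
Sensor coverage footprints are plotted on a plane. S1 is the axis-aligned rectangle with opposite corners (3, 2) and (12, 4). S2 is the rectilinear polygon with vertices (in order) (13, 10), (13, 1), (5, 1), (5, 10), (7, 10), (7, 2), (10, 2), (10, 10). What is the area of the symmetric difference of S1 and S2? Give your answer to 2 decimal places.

|S1| = 18, |S2| = 48, |S1∩S2| = 8.
|S1 △ S2| = |S1| + |S2| − 2·|S1∩S2| = 18 + 48 − 16 = 50.00.

50.00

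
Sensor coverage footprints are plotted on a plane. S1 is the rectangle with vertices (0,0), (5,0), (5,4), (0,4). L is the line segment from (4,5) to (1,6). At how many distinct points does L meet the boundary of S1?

The segment lies entirely outside S1 and never meets its boundary.

0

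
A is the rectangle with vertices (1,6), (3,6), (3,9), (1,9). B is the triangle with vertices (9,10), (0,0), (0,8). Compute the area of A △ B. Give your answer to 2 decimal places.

32.22

|A| = 6, |B| = 36, |A∩B| = 4.8889.
|A △ B| = |A| + |B| − 2·|A∩B| = 6 + 36 − 9.7778 = 32.22.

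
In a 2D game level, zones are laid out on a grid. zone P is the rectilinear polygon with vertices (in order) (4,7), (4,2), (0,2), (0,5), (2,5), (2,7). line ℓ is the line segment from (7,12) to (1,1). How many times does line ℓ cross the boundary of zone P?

2

The segment meets the boundary at (1.545,2), (4,6.5).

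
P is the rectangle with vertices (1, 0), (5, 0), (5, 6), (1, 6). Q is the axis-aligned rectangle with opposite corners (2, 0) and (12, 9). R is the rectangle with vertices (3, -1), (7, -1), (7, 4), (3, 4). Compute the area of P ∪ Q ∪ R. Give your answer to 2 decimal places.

100.00

By inclusion–exclusion:
Individual areas: |P| = 24, |Q| = 90, |R| = 20.
|P∩Q|: x∈[2,5], y∈[0,6] → 3·6 = 18.
|P∩R|: x∈[3,5], y∈[0,4] → 2·4 = 8.
|Q∩R|: x∈[3,7], y∈[0,4] → 4·4 = 16.
|P∩Q∩R| = 8.
|P ∪ Q ∪ R| = 134 − 42 + 8 = 100.00.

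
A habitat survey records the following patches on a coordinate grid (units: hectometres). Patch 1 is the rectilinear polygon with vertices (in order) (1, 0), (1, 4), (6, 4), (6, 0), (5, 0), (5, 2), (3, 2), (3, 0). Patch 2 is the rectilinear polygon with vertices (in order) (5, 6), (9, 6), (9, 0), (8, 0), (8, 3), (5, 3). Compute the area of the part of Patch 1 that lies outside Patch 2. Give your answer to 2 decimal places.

|Patch 1| = 16, |Patch 1∩Patch 2| = 1.
|Patch 1 ∖ Patch 2| = |Patch 1| − |Patch 1∩Patch 2| = 16 − 1 = 15.00.

15.00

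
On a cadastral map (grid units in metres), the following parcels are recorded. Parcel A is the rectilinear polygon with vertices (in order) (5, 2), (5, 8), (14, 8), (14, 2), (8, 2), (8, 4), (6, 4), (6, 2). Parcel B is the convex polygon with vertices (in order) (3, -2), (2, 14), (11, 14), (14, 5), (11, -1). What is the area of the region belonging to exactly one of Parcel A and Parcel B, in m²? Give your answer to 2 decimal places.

|Parcel A| = 50, |Parcel B| = 154.5, |Parcel A∩Parcel B| = 46.25.
|Parcel A △ Parcel B| = |Parcel A| + |Parcel B| − 2·|Parcel A∩Parcel B| = 50 + 154.5 − 92.5 = 112.00.

112.00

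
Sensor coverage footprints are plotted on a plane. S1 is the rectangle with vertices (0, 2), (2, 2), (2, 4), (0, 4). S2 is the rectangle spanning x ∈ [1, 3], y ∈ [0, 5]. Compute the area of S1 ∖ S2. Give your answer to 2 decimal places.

2.00

|S1∩S2|: x∈[1,2], y∈[2,4] → 1·2 = 2.
|S1| = 4.
|S1 ∖ S2| = |S1| − |S1∩S2| = 4 − 2 = 2.00.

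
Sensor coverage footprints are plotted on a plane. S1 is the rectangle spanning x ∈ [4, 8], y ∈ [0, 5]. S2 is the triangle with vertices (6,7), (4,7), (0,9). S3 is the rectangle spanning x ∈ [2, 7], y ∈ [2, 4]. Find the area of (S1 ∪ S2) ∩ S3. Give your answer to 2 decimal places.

The region (S1 ∪ S2) ∩ S3 is the polygon with vertices (4,4), (7,4), (7,2), (4,2).
By the shoelace formula its area is 6.00.

6.00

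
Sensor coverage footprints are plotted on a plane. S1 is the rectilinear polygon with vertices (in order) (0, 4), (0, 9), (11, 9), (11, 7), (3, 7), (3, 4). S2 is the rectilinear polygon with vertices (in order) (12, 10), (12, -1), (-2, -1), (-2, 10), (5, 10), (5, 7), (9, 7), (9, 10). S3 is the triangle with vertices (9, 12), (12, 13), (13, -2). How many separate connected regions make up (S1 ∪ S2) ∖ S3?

(S1 ∪ S2) ∖ S3 is a single connected region.

1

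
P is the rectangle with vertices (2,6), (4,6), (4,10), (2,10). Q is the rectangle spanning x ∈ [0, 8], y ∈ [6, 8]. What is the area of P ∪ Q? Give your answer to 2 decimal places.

20.00

By inclusion–exclusion:
Individual areas: |P| = 8, |Q| = 16.
|P∩Q|: x∈[2,4], y∈[6,8] → 2·2 = 4.
|P ∪ Q| = 24 − 4 = 20.00.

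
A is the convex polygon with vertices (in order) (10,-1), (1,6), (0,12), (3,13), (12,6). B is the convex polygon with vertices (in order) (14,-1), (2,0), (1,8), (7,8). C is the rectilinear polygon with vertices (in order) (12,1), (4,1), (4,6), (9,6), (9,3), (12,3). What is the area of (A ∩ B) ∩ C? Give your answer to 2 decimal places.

|A ∩ B| = 46.1052.
|(A ∩ B) ∩ C| = 23.99.

23.99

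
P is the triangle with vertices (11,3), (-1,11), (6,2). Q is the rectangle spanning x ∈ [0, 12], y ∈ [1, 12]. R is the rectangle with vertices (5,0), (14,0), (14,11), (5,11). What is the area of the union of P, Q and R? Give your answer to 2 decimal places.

161.31

By inclusion–exclusion:
Individual areas: |P| = 26, |Q| = 132, |R| = 99.
|P∩Q| = 25.6905.
|P∩R| = 14.8571.
|Q∩R|: x∈[5,12], y∈[1,11] → 7·10 = 70.
|P∩Q∩R| = 14.8571.
|P ∪ Q ∪ R| = 257 − 110.5476 + 14.8571 = 161.31.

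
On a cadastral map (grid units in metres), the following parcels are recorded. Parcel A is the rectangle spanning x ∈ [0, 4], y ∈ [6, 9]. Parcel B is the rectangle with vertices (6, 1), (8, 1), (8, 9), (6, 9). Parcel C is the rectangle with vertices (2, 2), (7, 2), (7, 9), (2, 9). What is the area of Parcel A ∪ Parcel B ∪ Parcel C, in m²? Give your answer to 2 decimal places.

By inclusion–exclusion:
Individual areas: |Parcel A| = 12, |Parcel B| = 16, |Parcel C| = 35.
|Parcel A∩Parcel B| = 0 (no overlap).
|Parcel A∩Parcel C|: x∈[2,4], y∈[6,9] → 2·3 = 6.
|Parcel B∩Parcel C|: x∈[6,7], y∈[2,9] → 1·7 = 7.
|Parcel A∩Parcel B∩Parcel C| = 0.
|Parcel A ∪ Parcel B ∪ Parcel C| = 63 − 13 + 0 = 50.00.

50.00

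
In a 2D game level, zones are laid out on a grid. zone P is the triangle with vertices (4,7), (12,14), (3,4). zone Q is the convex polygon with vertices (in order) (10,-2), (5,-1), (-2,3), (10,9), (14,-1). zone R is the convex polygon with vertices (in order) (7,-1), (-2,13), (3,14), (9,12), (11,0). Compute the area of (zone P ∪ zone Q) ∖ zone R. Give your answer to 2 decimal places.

48.83

|zone P ∪ zone Q| = 101.6091.
|(zone P ∪ zone Q) ∩ zone R| = 52.7752.
|(zone P ∪ zone Q) ∖ zone R| = 101.6091 − 52.7752 = 48.83.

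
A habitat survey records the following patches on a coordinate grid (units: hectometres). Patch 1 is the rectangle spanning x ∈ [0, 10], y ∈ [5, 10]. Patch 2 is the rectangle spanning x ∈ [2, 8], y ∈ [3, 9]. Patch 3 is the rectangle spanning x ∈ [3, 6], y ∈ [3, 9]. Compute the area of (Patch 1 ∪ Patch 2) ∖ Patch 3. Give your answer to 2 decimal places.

44.00

|Patch 1 ∪ Patch 2| = 62.
|(Patch 1 ∪ Patch 2) ∩ Patch 3| = 18.
|(Patch 1 ∪ Patch 2) ∖ Patch 3| = 62 − 18 = 44.00.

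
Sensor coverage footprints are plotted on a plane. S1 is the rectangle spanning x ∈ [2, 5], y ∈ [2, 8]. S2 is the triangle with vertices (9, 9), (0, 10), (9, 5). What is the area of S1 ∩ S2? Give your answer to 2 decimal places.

The intersection is the polygon with vertices (5,8), (5,7.222), (3.6,8).
By the shoelace formula its area is 0.54.

0.54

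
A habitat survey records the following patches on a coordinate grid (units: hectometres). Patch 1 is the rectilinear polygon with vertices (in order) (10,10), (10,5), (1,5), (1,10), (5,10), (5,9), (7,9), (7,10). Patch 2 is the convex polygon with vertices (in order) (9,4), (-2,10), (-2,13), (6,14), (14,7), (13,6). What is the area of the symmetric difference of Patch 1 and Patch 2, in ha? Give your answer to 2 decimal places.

|Patch 1| = 43, |Patch 2| = 88.5, |Patch 1∩Patch 2| = 32.6288.
|Patch 1 △ Patch 2| = |Patch 1| + |Patch 2| − 2·|Patch 1∩Patch 2| = 43 + 88.5 − 65.2576 = 66.24.

66.24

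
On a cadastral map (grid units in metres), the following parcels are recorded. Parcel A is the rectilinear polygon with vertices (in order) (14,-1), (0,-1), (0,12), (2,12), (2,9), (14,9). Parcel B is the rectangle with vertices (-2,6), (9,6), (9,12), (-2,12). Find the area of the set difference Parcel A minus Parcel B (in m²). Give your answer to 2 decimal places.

113.00

|Parcel A| = 146, |Parcel A∩Parcel B| = 33.
|Parcel A ∖ Parcel B| = |Parcel A| − |Parcel A∩Parcel B| = 146 − 33 = 113.00.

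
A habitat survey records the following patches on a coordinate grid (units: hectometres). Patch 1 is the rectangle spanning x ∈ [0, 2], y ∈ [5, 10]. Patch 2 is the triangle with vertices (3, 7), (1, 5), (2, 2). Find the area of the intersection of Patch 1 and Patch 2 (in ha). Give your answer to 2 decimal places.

0.50

The intersection is the polygon with vertices (2,5), (1,5), (2,6).
By the shoelace formula its area is 0.50.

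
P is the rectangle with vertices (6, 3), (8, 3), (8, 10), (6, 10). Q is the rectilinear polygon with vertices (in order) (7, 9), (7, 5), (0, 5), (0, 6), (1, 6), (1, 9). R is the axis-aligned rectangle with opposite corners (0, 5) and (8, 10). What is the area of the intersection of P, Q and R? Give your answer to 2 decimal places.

The intersection is the polygon with vertices (7,9), (7,5), (6,5), (6,9).
By the shoelace formula its area is 4.00.

4.00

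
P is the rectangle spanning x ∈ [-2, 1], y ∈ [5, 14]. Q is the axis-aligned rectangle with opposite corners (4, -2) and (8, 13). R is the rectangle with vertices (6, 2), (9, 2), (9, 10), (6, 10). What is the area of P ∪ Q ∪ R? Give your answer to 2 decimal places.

95.00

By inclusion–exclusion:
Individual areas: |P| = 27, |Q| = 60, |R| = 24.
|P∩Q| = 0 (no overlap).
|P∩R| = 0 (no overlap).
|Q∩R|: x∈[6,8], y∈[2,10] → 2·8 = 16.
|P∩Q∩R| = 0.
|P ∪ Q ∪ R| = 111 − 16 + 0 = 95.00.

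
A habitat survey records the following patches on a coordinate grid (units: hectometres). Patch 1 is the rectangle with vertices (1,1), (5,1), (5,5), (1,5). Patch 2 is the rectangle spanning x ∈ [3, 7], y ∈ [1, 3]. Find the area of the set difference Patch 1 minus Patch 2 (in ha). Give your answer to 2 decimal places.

|Patch 1∩Patch 2|: x∈[3,5], y∈[1,3] → 2·2 = 4.
|Patch 1| = 16.
|Patch 1 ∖ Patch 2| = |Patch 1| − |Patch 1∩Patch 2| = 16 − 4 = 12.00.

12.00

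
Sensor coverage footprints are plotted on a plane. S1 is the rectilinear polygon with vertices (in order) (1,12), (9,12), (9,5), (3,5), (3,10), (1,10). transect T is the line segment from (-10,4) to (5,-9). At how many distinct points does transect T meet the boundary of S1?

0

The segment lies entirely outside S1 and never meets its boundary.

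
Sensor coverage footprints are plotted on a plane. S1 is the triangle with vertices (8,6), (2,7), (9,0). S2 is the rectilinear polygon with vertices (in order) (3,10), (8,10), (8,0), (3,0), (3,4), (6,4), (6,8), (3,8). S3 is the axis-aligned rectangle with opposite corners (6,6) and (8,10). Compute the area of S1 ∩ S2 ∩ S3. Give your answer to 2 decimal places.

0.33

The intersection is the polygon with vertices (6,6.333), (8,6), (6,6).
By the shoelace formula its area is 0.33.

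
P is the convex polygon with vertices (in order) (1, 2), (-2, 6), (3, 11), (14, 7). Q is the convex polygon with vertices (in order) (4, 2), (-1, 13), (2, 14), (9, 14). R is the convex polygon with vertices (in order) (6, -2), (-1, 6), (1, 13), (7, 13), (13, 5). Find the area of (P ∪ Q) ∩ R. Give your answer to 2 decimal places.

84.21

|P ∪ Q| = 104.1504.
|(P ∪ Q) ∩ R| = 84.21.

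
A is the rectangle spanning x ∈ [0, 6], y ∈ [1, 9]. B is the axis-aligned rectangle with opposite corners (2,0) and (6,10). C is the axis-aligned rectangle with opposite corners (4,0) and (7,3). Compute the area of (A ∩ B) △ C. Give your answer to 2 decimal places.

33.00

|A ∩ B| = 32.
|(A ∩ B) ∩ C| = 4.
|(A ∩ B) △ C| = 32 + 9 − 8 = 33.00.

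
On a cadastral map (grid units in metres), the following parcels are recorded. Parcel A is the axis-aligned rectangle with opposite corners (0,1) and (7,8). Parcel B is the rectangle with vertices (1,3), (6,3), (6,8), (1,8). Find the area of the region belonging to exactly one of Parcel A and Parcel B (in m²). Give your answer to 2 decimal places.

|Parcel A∩Parcel B|: x∈[1,6], y∈[3,8] → 5·5 = 25.
|Parcel A △ Parcel B| = |Parcel A| + |Parcel B| − 2·|Parcel A∩Parcel B| = 49 + 25 − 50 = 24.00.

24.00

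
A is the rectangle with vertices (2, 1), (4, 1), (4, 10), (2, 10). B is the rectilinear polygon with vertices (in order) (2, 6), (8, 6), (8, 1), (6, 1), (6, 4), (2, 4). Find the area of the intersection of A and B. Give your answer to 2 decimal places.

4.00

The intersection is the polygon with vertices (4,4), (2,4), (2,6), (4,6).
By the shoelace formula its area is 4.00.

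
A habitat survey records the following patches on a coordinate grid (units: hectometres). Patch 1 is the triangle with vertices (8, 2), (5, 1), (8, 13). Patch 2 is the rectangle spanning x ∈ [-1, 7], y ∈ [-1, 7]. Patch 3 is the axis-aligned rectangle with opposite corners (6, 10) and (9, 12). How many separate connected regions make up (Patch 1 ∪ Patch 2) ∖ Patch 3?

2

(Patch 1 ∪ Patch 2) ∖ Patch 3 splits into 2 disjoint pieces (area 72.5417, area 0.125).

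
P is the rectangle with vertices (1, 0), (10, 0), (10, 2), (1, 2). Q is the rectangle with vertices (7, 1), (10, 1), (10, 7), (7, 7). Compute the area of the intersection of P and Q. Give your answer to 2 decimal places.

3.00

|P∩Q|: x∈[7,10], y∈[1,2] → 3·1 = 3.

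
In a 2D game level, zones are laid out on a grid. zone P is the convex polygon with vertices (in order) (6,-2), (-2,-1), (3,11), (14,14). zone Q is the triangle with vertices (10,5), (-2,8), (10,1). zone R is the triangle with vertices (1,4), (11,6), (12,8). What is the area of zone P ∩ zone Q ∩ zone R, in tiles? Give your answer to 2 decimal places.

2.57

The intersection is the polygon with vertices (8.222,5.444), (3.872,4.574), (3.376,4.864), (6.296,5.926).
By the shoelace formula its area is 2.57.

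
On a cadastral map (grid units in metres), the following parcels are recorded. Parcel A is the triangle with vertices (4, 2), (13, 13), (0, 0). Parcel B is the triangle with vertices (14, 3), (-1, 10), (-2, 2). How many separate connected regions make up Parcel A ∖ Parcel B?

Parcel A ∖ Parcel B splits into 2 disjoint pieces (area 2.6523, area 4.0768).

2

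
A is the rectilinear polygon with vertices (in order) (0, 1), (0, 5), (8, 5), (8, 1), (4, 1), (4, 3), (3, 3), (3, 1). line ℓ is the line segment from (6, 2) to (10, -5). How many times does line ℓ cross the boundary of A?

The segment meets the boundary at (6.571,1).

1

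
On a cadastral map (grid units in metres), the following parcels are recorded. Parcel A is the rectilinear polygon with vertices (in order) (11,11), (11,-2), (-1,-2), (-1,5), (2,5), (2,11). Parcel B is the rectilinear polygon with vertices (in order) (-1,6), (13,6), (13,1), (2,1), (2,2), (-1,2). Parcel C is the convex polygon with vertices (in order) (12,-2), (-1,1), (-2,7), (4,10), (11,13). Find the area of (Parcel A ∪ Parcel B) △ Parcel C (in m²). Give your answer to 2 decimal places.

49.27

|Parcel A ∪ Parcel B| = 151.
|(Parcel A ∪ Parcel B) ∩ Parcel C| = 120.6154.
|(Parcel A ∪ Parcel B) △ Parcel C| = 151 + 139.5 − 241.2308 = 49.27.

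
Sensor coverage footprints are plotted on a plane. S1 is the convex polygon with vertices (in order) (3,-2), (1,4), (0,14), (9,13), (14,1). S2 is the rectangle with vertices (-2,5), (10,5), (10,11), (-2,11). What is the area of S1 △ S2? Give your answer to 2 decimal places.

110.27

|S1| = 151, |S2| = 72, |S1∩S2| = 56.3667.
|S1 △ S2| = |S1| + |S2| − 2·|S1∩S2| = 151 + 72 − 112.7333 = 110.27.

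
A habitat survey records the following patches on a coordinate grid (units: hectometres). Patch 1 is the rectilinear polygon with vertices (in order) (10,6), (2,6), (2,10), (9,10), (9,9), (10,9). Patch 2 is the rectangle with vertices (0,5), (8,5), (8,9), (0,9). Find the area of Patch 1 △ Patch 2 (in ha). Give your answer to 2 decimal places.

27.00

|Patch 1| = 31, |Patch 2| = 32, |Patch 1∩Patch 2| = 18.
|Patch 1 △ Patch 2| = |Patch 1| + |Patch 2| − 2·|Patch 1∩Patch 2| = 31 + 32 − 36 = 27.00.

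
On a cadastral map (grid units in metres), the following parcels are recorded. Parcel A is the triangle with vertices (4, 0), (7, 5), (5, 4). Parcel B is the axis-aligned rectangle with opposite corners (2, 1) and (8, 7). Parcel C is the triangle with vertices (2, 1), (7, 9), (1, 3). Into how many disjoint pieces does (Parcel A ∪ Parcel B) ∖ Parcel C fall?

2

(Parcel A ∪ Parcel B) ∖ Parcel C splits into 2 disjoint pieces (area 24.925, area 4.5).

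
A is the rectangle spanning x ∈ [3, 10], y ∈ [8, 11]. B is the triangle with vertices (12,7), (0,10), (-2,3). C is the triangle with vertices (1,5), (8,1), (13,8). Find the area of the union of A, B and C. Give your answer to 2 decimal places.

88.29

By inclusion–exclusion:
Individual areas: |A| = 21, |B| = 45, |C| = 34.5.
|A∩B| = 3.125.
|A∩C| = 0.
|B∩C| = 9.0863.
|A∩B∩C| = 0.
|A ∪ B ∪ C| = 100.5 − 12.2113 + 0 = 88.29.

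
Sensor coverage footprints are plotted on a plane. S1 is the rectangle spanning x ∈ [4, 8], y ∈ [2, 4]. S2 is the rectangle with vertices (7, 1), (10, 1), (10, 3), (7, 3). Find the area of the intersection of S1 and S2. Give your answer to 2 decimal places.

1.00

|S1∩S2|: x∈[7,8], y∈[2,3] → 1·1 = 1.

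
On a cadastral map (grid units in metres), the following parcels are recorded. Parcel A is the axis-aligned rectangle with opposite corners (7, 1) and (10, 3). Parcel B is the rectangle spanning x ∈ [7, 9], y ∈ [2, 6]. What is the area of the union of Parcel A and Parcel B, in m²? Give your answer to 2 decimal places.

By inclusion–exclusion:
Individual areas: |Parcel A| = 6, |Parcel B| = 8.
|Parcel A∩Parcel B|: x∈[7,9], y∈[2,3] → 2·1 = 2.
|Parcel A ∪ Parcel B| = 14 − 2 = 12.00.

12.00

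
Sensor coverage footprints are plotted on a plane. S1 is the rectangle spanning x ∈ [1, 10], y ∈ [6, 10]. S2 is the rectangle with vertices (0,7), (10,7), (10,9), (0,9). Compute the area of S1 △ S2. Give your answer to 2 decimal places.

|S1∩S2|: x∈[1,10], y∈[7,9] → 9·2 = 18.
|S1 △ S2| = |S1| + |S2| − 2·|S1∩S2| = 36 + 20 − 36 = 20.00.

20.00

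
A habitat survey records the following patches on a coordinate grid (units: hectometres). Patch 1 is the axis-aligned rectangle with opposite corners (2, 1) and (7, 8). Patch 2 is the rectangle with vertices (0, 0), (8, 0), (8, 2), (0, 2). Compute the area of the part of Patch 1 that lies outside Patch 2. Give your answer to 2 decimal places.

|Patch 1∩Patch 2|: x∈[2,7], y∈[1,2] → 5·1 = 5.
|Patch 1| = 35.
|Patch 1 ∖ Patch 2| = |Patch 1| − |Patch 1∩Patch 2| = 35 − 5 = 30.00.

30.00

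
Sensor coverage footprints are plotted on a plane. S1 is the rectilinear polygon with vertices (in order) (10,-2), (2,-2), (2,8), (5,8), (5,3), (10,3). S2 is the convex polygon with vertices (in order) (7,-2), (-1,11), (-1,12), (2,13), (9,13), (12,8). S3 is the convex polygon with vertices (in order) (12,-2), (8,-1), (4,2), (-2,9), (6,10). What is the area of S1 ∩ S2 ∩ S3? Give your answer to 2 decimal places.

The intersection is the polygon with vertices (5,8), (5,3), (9.5,3), (7.636,-0.727), (5,1.25), (2,6.125), (2,8).
By the shoelace formula its area is 23.63.

23.63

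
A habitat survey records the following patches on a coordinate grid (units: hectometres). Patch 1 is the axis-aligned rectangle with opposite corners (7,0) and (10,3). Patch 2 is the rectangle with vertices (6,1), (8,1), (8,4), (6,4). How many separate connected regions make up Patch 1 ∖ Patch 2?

Patch 1 ∖ Patch 2 is a single connected region.

1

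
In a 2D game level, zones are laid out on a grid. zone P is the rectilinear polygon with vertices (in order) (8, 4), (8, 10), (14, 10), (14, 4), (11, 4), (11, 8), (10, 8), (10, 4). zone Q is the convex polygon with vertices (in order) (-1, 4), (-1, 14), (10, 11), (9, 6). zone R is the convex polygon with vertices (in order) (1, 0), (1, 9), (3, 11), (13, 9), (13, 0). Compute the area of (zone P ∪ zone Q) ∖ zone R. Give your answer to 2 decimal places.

|zone P ∪ zone Q| = 105.3.
|(zone P ∪ zone Q) ∩ zone R| = 60.3.
|(zone P ∪ zone Q) ∖ zone R| = 105.3 − 60.3 = 45.00.

45.00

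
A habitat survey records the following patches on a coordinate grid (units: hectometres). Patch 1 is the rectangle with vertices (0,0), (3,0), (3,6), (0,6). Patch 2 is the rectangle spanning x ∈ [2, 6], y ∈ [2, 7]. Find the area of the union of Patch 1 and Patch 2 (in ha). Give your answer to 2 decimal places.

By inclusion–exclusion:
Individual areas: |Patch 1| = 18, |Patch 2| = 20.
|Patch 1∩Patch 2|: x∈[2,3], y∈[2,6] → 1·4 = 4.
|Patch 1 ∪ Patch 2| = 38 − 4 = 34.00.

34.00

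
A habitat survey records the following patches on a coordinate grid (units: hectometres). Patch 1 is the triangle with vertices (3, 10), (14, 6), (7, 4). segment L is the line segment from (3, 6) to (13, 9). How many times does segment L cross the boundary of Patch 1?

The segment meets the boundary at (9.027,7.808), (5.222,6.667).

2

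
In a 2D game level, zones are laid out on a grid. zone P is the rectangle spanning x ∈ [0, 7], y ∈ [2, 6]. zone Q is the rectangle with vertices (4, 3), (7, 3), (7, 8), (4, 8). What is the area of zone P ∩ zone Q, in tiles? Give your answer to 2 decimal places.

9.00

|zone P∩zone Q|: x∈[4,7], y∈[3,6] → 3·3 = 9.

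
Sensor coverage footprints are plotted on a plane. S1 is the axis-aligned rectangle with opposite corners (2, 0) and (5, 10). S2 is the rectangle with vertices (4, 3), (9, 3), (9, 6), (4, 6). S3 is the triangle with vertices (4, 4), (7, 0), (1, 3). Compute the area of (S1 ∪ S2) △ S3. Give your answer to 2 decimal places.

38.67

|S1 ∪ S2| = 42.
|(S1 ∪ S2) ∩ S3| = 5.4167.
|(S1 ∪ S2) △ S3| = 42 + 7.5 − 10.8333 = 38.67.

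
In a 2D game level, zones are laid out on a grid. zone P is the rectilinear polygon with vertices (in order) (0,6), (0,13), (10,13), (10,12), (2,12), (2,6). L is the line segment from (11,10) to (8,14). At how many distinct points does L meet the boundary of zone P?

The segment meets the boundary at (8.75,13), (9.5,12).

2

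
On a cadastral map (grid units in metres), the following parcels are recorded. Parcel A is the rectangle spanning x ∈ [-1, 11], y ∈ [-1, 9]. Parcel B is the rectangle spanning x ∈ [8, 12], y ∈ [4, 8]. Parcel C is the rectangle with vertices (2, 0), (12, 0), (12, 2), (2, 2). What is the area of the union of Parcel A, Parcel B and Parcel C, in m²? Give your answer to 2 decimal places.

By inclusion–exclusion:
Individual areas: |Parcel A| = 120, |Parcel B| = 16, |Parcel C| = 20.
|Parcel A∩Parcel B|: x∈[8,11], y∈[4,8] → 3·4 = 12.
|Parcel A∩Parcel C|: x∈[2,11], y∈[0,2] → 9·2 = 18.
|Parcel B∩Parcel C| = 0 (no overlap).
|Parcel A∩Parcel B∩Parcel C| = 0.
|Parcel A ∪ Parcel B ∪ Parcel C| = 156 − 30 + 0 = 126.00.

126.00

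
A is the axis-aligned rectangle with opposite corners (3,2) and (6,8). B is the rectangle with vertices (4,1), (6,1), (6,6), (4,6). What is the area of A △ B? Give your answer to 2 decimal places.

|A∩B|: x∈[4,6], y∈[2,6] → 2·4 = 8.
|A △ B| = |A| + |B| − 2·|A∩B| = 18 + 10 − 16 = 12.00.

12.00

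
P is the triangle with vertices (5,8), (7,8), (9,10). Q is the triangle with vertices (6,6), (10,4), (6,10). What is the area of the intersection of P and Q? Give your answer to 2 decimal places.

0.74

The intersection is the polygon with vertices (7,8), (6,8), (6,8.5), (6.75,8.875), (7.2,8.2).
By the shoelace formula its area is 0.74.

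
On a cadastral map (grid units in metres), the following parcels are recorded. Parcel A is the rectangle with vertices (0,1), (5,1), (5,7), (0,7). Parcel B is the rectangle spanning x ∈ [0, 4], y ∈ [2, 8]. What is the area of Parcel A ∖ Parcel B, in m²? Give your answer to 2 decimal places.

|Parcel A∩Parcel B|: x∈[0,4], y∈[2,7] → 4·5 = 20.
|Parcel A| = 30.
|Parcel A ∖ Parcel B| = |Parcel A| − |Parcel A∩Parcel B| = 30 − 20 = 10.00.

10.00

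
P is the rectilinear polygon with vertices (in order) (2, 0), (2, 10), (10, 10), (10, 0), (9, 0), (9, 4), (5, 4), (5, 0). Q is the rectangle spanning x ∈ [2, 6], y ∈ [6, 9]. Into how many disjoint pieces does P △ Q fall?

P △ Q is a single connected region.

1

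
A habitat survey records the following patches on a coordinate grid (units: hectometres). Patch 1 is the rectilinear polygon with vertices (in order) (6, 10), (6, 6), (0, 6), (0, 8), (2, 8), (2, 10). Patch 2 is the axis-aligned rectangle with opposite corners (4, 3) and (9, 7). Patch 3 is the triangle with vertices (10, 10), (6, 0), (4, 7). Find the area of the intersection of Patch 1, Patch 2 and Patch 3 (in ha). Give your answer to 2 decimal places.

1.86

The intersection is the polygon with vertices (4.286,6), (4,7), (6,7), (6,6).
By the shoelace formula its area is 1.86.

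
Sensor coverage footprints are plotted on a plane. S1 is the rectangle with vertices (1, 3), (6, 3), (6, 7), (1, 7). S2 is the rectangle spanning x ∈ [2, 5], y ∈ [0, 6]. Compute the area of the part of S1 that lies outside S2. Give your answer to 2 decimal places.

|S1∩S2|: x∈[2,5], y∈[3,6] → 3·3 = 9.
|S1| = 20.
|S1 ∖ S2| = |S1| − |S1∩S2| = 20 − 9 = 11.00.

11.00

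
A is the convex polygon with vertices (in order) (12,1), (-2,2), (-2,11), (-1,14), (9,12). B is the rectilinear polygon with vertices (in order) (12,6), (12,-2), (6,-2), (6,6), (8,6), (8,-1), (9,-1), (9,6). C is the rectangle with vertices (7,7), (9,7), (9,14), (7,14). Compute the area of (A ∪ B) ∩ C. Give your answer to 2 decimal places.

10.40

The region (A ∪ B) ∩ C is the polygon with vertices (9,12), (9,7), (7,7), (7,12.4).
By the shoelace formula its area is 10.40.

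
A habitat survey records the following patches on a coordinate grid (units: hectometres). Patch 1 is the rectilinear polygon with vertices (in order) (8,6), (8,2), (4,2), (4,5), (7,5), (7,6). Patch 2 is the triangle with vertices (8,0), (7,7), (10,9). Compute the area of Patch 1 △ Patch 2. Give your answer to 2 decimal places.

19.93

|Patch 1| = 13, |Patch 2| = 11.5, |Patch 1∩Patch 2| = 2.2857.
|Patch 1 △ Patch 2| = |Patch 1| + |Patch 2| − 2·|Patch 1∩Patch 2| = 13 + 11.5 − 4.5714 = 19.93.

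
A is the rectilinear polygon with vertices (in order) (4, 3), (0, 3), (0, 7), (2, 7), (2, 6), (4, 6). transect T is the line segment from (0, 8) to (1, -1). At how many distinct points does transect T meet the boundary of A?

2

The segment meets the boundary at (0.556,3), (0.111,7).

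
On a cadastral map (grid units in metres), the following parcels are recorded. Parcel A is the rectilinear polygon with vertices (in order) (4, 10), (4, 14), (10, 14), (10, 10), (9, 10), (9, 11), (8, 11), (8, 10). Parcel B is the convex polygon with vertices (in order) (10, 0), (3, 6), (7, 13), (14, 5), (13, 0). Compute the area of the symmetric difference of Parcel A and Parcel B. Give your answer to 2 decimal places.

89.41

|Parcel A| = 23, |Parcel B| = 77.5, |Parcel A∩Parcel B| = 5.5446.
|Parcel A △ Parcel B| = |Parcel A| + |Parcel B| − 2·|Parcel A∩Parcel B| = 23 + 77.5 − 11.0893 = 89.41.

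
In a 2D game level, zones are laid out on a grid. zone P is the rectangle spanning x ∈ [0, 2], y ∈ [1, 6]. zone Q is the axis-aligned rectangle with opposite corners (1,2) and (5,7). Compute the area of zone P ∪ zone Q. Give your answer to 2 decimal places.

By inclusion–exclusion:
Individual areas: |zone P| = 10, |zone Q| = 20.
|zone P∩zone Q|: x∈[1,2], y∈[2,6] → 1·4 = 4.
|zone P ∪ zone Q| = 30 − 4 = 26.00.

26.00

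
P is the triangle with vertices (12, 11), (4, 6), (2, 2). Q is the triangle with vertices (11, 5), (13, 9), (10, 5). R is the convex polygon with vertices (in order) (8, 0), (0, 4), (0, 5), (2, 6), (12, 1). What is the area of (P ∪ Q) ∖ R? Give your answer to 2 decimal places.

10.64

|P ∪ Q| = 13.
|(P ∪ Q) ∩ R| = 2.3571.
|(P ∪ Q) ∖ R| = 13 − 2.3571 = 10.64.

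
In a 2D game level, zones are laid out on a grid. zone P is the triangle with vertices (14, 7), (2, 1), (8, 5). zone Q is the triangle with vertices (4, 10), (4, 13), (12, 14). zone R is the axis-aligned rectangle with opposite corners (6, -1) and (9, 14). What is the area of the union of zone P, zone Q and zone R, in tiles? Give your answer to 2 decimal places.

55.35

By inclusion–exclusion:
Individual areas: |zone P| = 6, |zone Q| = 12, |zone R| = 45.
|zone P∩zone Q| = 0.
|zone P∩zone R| = 2.5833.
|zone Q∩zone R| = 5.0625.
|zone P∩zone Q∩zone R| = 0.
|zone P ∪ zone Q ∪ zone R| = 63 − 7.6458 + 0 = 55.35.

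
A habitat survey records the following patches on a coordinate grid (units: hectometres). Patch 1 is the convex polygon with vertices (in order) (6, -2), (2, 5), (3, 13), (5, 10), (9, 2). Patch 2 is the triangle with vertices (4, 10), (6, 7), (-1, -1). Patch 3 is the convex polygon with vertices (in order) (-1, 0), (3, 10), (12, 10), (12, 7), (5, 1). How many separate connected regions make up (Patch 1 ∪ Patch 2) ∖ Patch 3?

3

(Patch 1 ∪ Patch 2) ∖ Patch 3 splits into 3 disjoint pieces (area 0.2663, area 3.8182, area 11.3576).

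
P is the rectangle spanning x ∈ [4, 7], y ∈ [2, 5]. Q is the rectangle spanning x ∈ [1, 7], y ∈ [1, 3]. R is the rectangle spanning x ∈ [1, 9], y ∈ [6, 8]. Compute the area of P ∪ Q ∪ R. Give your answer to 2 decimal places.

By inclusion–exclusion:
Individual areas: |P| = 9, |Q| = 12, |R| = 16.
|P∩Q|: x∈[4,7], y∈[2,3] → 3·1 = 3.
|P∩R| = 0 (no overlap).
|Q∩R| = 0 (no overlap).
|P∩Q∩R| = 0.
|P ∪ Q ∪ R| = 37 − 3 + 0 = 34.00.

34.00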